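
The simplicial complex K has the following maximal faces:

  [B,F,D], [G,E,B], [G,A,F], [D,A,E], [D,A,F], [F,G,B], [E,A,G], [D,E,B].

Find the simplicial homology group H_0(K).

H_0 = Z.

Take the total order A < B < D < E < F < G on the vertex set. Then K (dimension 2) consists of the simplices:

  0-simplices (6): A, B, D, E, F, G
  1-simplices (12): AD, AE, AF, AG, BD, BE, BF, BG, DE, DF, EG, FG
  2-simplices (8): ADE, ADF, AEG, AFG, BDE, BDF, BEG, BFG

giving chain groups C_0 ≅ Z^6, C_1 ≅ Z^12, C_2 ≅ Z^8.

Boundary ∂_1: C_1 → C_0 is given by ∂[p,q] = [q] − [p].
The resulting 6×12 matrix has rank 5, and its Smith normal form has invariant factors (1,1,1,1,1).

Boundary ∂_2: C_2 → C_1 acts by ∂[p,q,r] = [q,r] − [p,r] + [p,q]. For instance
  ∂ADE = DE − AE + AD,
  ∂BDE = DE − BE + BD.
The 12×8 boundary matrix has rank 7 and Smith normal form diag(1,1,1,1,1,1,1).

From H_k ≅ ker(∂_k) / im(∂_{k+1}) we obtain:

  H_0: rank C_0 − rank ∂_1 = 6 − 5 = 1, and the invariant factors of ∂_1 are all 1, so H_0 ≅ Z.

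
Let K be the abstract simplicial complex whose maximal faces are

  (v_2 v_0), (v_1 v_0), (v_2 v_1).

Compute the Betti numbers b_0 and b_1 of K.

b_0 = 1, b_1 = 1.

We work with the vertex ordering v_0 < v_1 < v_2. The simplices of K, each written with vertices in increasing order, are:

  0-simplices (3): [v_0], [v_1], [v_2]
  1-simplices (3): [v_0,v_1], [v_0,v_2], [v_1,v_2]

Hence C_0 ≅ Z^3, C_1 ≅ Z^3.

∂_1: C_1 → C_0 is given by ∂[p,q] = [q] − [p]. For instance
  ∂[v_1,v_2] = [v_2] − [v_1].
The 3×3 boundary matrix has rank 2 and Smith normal form diag(1,1).

Reading off H_k = ker ∂_k / im ∂_{k+1}:

  H_0: rank C_0 − rank ∂_1 = 3 − 2 = 1, and the invariant factors of ∂_1 are all 1, so H_0 = Z.
  H_1: rank ker ∂_1 − rank ∂_2 = (3 − 2) − 0 = 1, and there is no ∂_2, so H_1 = Z.

Hence the Betti numbers are b_0 = 1, b_1 = 1.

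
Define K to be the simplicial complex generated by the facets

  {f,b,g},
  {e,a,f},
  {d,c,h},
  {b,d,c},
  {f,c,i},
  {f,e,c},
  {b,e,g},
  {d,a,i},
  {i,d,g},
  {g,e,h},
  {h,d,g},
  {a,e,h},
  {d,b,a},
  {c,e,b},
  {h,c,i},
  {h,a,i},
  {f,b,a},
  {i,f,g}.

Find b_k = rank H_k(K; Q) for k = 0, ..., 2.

b_0 = 1, b_1 = 1, b_2 = 0.

Take the total order a < b < c < d < e < f < g < h < i on the vertex set. Then K (dimension 2) consists of the simplices:

  0-simplices (9): a, b, c, d, e, f, g, h, i
  1-simplices (27): ab, ad, ae, af, ah, ai, bc, bd, be, bf, bg, cd, ce, cf, ch, ci, dg, dh, di, ef, eg, eh, fg, fi, gh, gi, hi
  2-simplices (18): abd, abf, adi, aef, aeh, ahi, bcd, bce, beg, bfg, cdh, cef, cfi, chi, dgh, dgi, egh, fgi

Hence C_0 ≅ Z^9, C_1 ≅ Z^27, C_2 ≅ Z^18.

∂_1: C_1 → C_0 maps an edge to its endpoints' difference, ∂[p,q] = q − p. For instance
  ∂ah = h − a.
The 9×27 boundary matrix has rank 8 and Smith normal form diag(1,1,1,1,1,1,1,1).

The boundary map ∂_2: C_2 → C_1 acts by ∂[p,q,r] = [q,r] − [p,r] + [p,q]. For instance
  ∂cef = ef − cf + ce,
  ∂bfg = fg − bg + bf.
The resulting 27×18 matrix has rank 18, and its Smith normal form has invariant factors (1,1,1,1,1,1,1,1,1,1,1,1,1,1,1,1,1,2).

From H_k ≅ ker(∂_k) / im(∂_{k+1}) we obtain:

  H_0: rank C_0 − rank ∂_1 = 9 − 8 = 1, and the invariant factors of ∂_1 are all 1, so H_0 = Z.
  H_1: rank ker ∂_1 − rank ∂_2 = (27 − 8) − 18 = 1, and ∂_2 has invariant factor 2 > 1, so H_1 = Z ⊕ Z/2.
  H_2: rank ker ∂_2 − rank ∂_3 = (18 − 18) − 0 = 0, and there is no ∂_3, so H_2 = 0.

As a check, the Euler characteristic is 9 − 27 + 18 = 0, which agrees with 1 − 1 + 0 = 0.

Hence the Betti numbers are b_0 = 1, b_1 = 1, b_2 = 0.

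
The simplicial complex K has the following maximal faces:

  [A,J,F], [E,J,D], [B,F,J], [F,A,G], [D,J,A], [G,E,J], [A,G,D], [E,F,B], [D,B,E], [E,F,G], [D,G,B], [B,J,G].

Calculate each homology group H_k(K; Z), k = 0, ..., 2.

H_0 = Z,  H_1 = Z/2Z,  H_2 = 0.

Order the vertices as A < B < D < E < F < G < J. Listing each simplex with vertices in this order, K has dimension 2 with simplices:

  0-simplices (7): A, B, D, E, F, G, J
  1-simplices (18): AD, AF, AG, AJ, BD, BE, BF, BG, BJ, DE, DG, DJ, EF, EG, EJ, FG, FJ, GJ
  2-simplices (12): ADG, ADJ, AFG, AFJ, BDE, BDG, BEF, BFJ, BGJ, DEJ, EFG, EGJ

Hence C_0 ≅ Z^7, C_1 ≅ Z^18, C_2 ≅ Z^12.

∂_1: C_1 → C_0 is given by ∂[p,q] = [q] − [p]. For instance
  ∂FJ = J − F.
This gives a 7×18 integer matrix of rank 6; reducing to Smith normal form yields diagonal entries (1,1,1,1,1,1).

Boundary ∂_2: C_2 → C_1 sends each 2-simplex [p,q,r] to [q,r] − [p,r] + [p,q]. For instance
  ∂BDG = DG − BG + BD,
  ∂EGJ = GJ − EJ + EG.
The 18×12 boundary matrix has rank 12 and Smith normal form diag(1,1,1,1,1,1,1,1,1,1,1,2).

Now H_k = ker ∂_k / im ∂_{k+1}, so:

  H_0: rank C_0 − rank ∂_1 = 7 − 6 = 1, and the invariant factors of ∂_1 are all 1, so H_0 = Z.
  H_1: rank ker ∂_1 − rank ∂_2 = (18 − 6) − 12 = 0, and ∂_2 has invariant factor 2 > 1, so H_1 = Z/2Z.
  H_2: rank ker ∂_2 − rank ∂_3 = (12 − 12) − 0 = 0, and there is no ∂_3, so H_2 = 0.

As a check, the Euler characteristic is 7 − 18 + 12 = 1, which agrees with 1 − 0 + 0 = 1.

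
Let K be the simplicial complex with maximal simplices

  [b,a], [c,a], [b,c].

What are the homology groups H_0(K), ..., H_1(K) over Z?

H_0 = Z,  H_1 = Z.

Take the total order a < b < c on the vertex set. Then K (dimension 1) consists of the simplices:

  0-simplices (3): a, b, c
  1-simplices (3): ab, ac, bc

so the chain groups are C_0 ≅ Z^3, C_1 ≅ Z^3.

∂_1: C_1 → C_0 maps an edge to its endpoints' difference, ∂[p,q] = q − p. For instance
  ∂ab = b − a.
As a 3×3 matrix over Z this has rank 2, with invariant factors (1,1).

Reading off H_k = ker ∂_k / im ∂_{k+1}:

  H_0: rank C_0 − rank ∂_1 = 3 − 2 = 1, and the invariant factors of ∂_1 are all 1, so H_0 = Z.
  H_1: rank ker ∂_1 − rank ∂_2 = (3 − 2) − 0 = 1, and there is no ∂_2, so H_1 = Z.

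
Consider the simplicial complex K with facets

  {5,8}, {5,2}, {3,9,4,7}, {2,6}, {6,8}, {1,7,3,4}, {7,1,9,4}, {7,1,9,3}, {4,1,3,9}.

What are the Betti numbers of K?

b_0 = 2, b_1 = 1, b_2 = 0, b_3 = 1.

Order the vertices as 1 < 2 < 3 < 4 < 5 < 6 < 7 < 8 < 9. Listing each simplex with vertices in this order, K has dimension 3 with simplices:

  0-simplices (9): [1], [2], [3], [4], [5], [6], [7], [8], [9]
  1-simplices (14): [1,3], [1,4], [1,7], [1,9], [2,5], [2,6], [3,4], [3,7], [3,9], [4,7], [4,9], [5,8], [6,8], [7,9]
  2-simplices (10): [1,3,4], [1,3,7], [1,3,9], [1,4,7], [1,4,9], [1,7,9], [3,4,7], [3,4,9], [3,7,9], [4,7,9]
  3-simplices (5): [1,3,4,7], [1,3,4,9], [1,3,7,9], [1,4,7,9], [3,4,7,9]

so the chain groups are C_0 ≅ Z^9, C_1 ≅ Z^14, C_2 ≅ Z^10, C_3 ≅ Z^5.

The boundary map ∂_1: C_1 → C_0 sends each edge [p,q] (with p < q) to q − p.
The resulting 9×14 matrix has rank 7, and its Smith normal form has invariant factors (1,1,1,1,1,1,1).

∂_2: C_2 → C_1 maps a triangle to the signed sum of its edges. For instance
  ∂[1,3,7] = [3,7] − [1,7] + [1,3],
  ∂[3,4,7] = [4,7] − [3,7] + [3,4].
As a 14×10 matrix over Z this has rank 6, with invariant factors (1,1,1,1,1,1).

The boundary map ∂_3: C_3 → C_2 sends each 3-simplex σ to the alternating sum Σ_i (−1)^i (σ with its i-th vertex removed). For instance
  ∂[1,3,7,9] = [3,7,9] − [1,7,9] + [1,3,9] − [1,3,7],
  ∂[1,3,4,7] = [3,4,7] − [1,4,7] + [1,3,7] − [1,3,4].
The 10×5 boundary matrix has rank 4 and Smith normal form diag(1,1,1,1).

Now H_k = ker ∂_k / im ∂_{k+1}, so:

  H_0: rank C_0 − rank ∂_1 = 9 − 7 = 2, and the invariant factors of ∂_1 are all 1, so H_0 ≅ Z^2.
  H_1: rank ker ∂_1 − rank ∂_2 = (14 − 7) − 6 = 1, and the invariant factors of ∂_2 are all 1, so H_1 ≅ Z.
  H_2: rank ker ∂_2 − rank ∂_3 = (10 − 6) − 4 = 0, and the invariant factors of ∂_3 are all 1, so H_2 ≅ 0.
  H_3: rank ker ∂_3 − rank ∂_4 = (5 − 4) − 0 = 1, and there is no ∂_4, so H_3 ≅ Z.

As a check, the Euler characteristic is 9 − 14 + 10 − 5 = 0, which agrees with 2 − 1 + 0 − 1 = 0.

Hence the Betti numbers are b_0 = 2, b_1 = 1, b_2 = 0, b_3 = 1.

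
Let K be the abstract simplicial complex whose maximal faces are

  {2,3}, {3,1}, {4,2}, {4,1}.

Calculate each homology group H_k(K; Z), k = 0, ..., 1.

Order the vertices as 1 < 2 < 3 < 4. Listing each simplex with vertices in this order, K has dimension 1 with simplices:

  0-simplices (4): [1], [2], [3], [4]
  1-simplices (4): [1,3], [1,4], [2,3], [2,4]

giving chain groups C_0 ≅ Z^4, C_1 ≅ Z^4.

The boundary map ∂_1: C_1 → C_0 sends each edge [p,q] (with p < q) to q − p.
As a 4×4 matrix over Z this has rank 3, with invariant factors (1,1,1).

Now H_k = ker ∂_k / im ∂_{k+1}, so:

  H_0: rank C_0 − rank ∂_1 = 4 − 3 = 1, and the invariant factors of ∂_1 are all 1, so H_0 = Z.
  H_1: rank ker ∂_1 − rank ∂_2 = (4 − 3) − 0 = 1, and there is no ∂_2, so H_1 = Z.

H_0 ≅ Z,  H_1 ≅ Z.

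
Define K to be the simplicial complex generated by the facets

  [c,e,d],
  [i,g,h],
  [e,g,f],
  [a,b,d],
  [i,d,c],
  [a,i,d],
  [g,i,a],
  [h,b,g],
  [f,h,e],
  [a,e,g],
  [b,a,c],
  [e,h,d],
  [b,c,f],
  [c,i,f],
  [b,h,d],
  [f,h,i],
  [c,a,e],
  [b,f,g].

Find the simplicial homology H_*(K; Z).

Order the vertices as a < b < c < d < e < f < g < h < i. Listing each simplex with vertices in this order, K has dimension 2 with simplices:

  0-simplices (9): a, b, c, d, e, f, g, h, i
  1-simplices (27): ab, ac, ad, ae, ag, ai, bc, bd, bf, bg, bh, cd, ce, cf, ci, de, dh, di, ef, eg, eh, fg, fh, fi, gh, gi, hi
  2-simplices (18): abc, abd, ace, adi, aeg, agi, bcf, bdh, bfg, bgh, cde, cdi, cfi, deh, efg, efh, fhi, ghi

Hence C_0 ≅ Z^9, C_1 ≅ Z^27, C_2 ≅ Z^18.

The boundary map ∂_1: C_1 → C_0 sends each edge [p,q] (with p < q) to q − p.
This gives a 9×27 integer matrix of rank 8; reducing to Smith normal form yields diagonal entries (1,1,1,1,1,1,1,1).

The boundary map ∂_2: C_2 → C_1 sends each 2-simplex [p,q,r] to [q,r] − [p,r] + [p,q]. For instance
  ∂abc = bc − ac + ab,
  ∂cde = de − ce + cd.
As a 27×18 matrix over Z this has rank 18, with invariant factors (1,1,1,1,1,1,1,1,1,1,1,1,1,1,1,1,1,2).

Now H_k = ker ∂_k / im ∂_{k+1}, so:

  H_0: rank C_0 − rank ∂_1 = 9 − 8 = 1, and the invariant factors of ∂_1 are all 1, so H_0 ≅ Z.
  H_1: rank ker ∂_1 − rank ∂_2 = (27 − 8) − 18 = 1, and ∂_2 has invariant factor 2 > 1, so H_1 ≅ Z × Z/2.
  H_2: rank ker ∂_2 − rank ∂_3 = (18 − 18) − 0 = 0, and there is no ∂_3, so H_2 ≅ 0.

H_0 = Z,  H_1 = Z × Z/2,  H_2 = 0.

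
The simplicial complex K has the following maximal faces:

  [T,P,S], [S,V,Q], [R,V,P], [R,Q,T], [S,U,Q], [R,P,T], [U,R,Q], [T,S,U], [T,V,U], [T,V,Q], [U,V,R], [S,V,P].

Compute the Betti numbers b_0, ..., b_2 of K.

b_0 = 1, b_1 = 0, b_2 = 0.

Order the vertices as P < Q < R < S < T < U < V. Listing each simplex with vertices in this order, K has dimension 2 with simplices:

  0-simplices (7): P, Q, R, S, T, U, V
  1-simplices (18): PR, PS, PT, PV, QR, QS, QT, QU, QV, RT, RU, RV, ST, SU, SV, TU, TV, UV
  2-simplices (12): PRT, PRV, PST, PSV, QRT, QRU, QSU, QSV, QTV, RUV, STU, TUV

so the chain groups are C_0 ≅ Z^7, C_1 ≅ Z^18, C_2 ≅ Z^12.

Boundary ∂_1: C_1 → C_0 maps an edge to its endpoints' difference, ∂[p,q] = q − p. For instance
  ∂TV = V − T.
The 7×18 boundary matrix has rank 6 and Smith normal form diag(1,1,1,1,1,1).

∂_2: C_2 → C_1 acts by ∂[p,q,r] = [q,r] − [p,r] + [p,q]. For instance
  ∂TUV = UV − TV + TU,
  ∂PRT = RT − PT + PR.
This gives a 18×12 integer matrix of rank 12; reducing to Smith normal form yields diagonal entries (1,1,1,1,1,1,1,1,1,1,1,2).

Computing H_k = (kernel of ∂_k) / (image of ∂_{k+1}):

  H_0: rank C_0 − rank ∂_1 = 7 − 6 = 1, and the invariant factors of ∂_1 are all 1, so H_0 = Z.
  H_1: rank ker ∂_1 − rank ∂_2 = (18 − 6) − 12 = 0, and ∂_2 has invariant factor 2 > 1, so H_1 = Z/2.
  H_2: rank ker ∂_2 − rank ∂_3 = (12 − 12) − 0 = 0, and there is no ∂_3, so H_2 = 0.

(K is a triangulation of the real projective plane RP^2.)

Hence the Betti numbers are b_0 = 1, b_1 = 0, b_2 = 0.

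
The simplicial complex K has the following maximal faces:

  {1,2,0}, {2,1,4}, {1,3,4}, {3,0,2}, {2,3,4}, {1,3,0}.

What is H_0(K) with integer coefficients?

H_0 = Z.

Take the total order 0 < 1 < 2 < 3 < 4 on the vertex set. Then K (dimension 2) consists of the simplices:

  0-simplices (5): [0], [1], [2], [3], [4]
  1-simplices (9): [0,1], [0,2], [0,3], [1,2], [1,3], [1,4], [2,3], [2,4], [3,4]
  2-simplices (6): [0,1,2], [0,1,3], [0,2,3], [1,2,4], [1,3,4], [2,3,4]

so the chain groups are C_0 ≅ Z^5, C_1 ≅ Z^9, C_2 ≅ Z^6.

Boundary ∂_1: C_1 → C_0 is given by ∂[p,q] = [q] − [p]. For instance
  ∂[0,1] = [1] − [0].
As a 5×9 matrix over Z this has rank 4, with invariant factors (1,1,1,1).

∂_2: C_2 → C_1 acts by ∂[p,q,r] = [q,r] − [p,r] + [p,q]. For instance
  ∂[1,3,4] = [3,4] − [1,4] + [1,3],
  ∂[0,1,3] = [1,3] − [0,3] + [0,1].
The 9×6 boundary matrix has rank 5 and Smith normal form diag(1,1,1,1,1).

From H_k ≅ ker(∂_k) / im(∂_{k+1}) we obtain:

  H_0: rank C_0 − rank ∂_1 = 5 − 4 = 1, and the invariant factors of ∂_1 are all 1, so H_0 = Z.

(K is a triangulation of the 2-sphere S^2.)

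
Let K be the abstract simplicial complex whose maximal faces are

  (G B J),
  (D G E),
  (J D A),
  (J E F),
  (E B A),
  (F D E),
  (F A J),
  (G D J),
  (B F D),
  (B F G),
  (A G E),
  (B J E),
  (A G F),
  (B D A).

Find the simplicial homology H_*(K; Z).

H_0 ≅ Z,  H_1 ≅ Z^2,  H_2 ≅ Z.

Order the vertices as A < B < D < E < F < G < J. Listing each simplex with vertices in this order, K has dimension 2 with simplices:

  0-simplices (7): A, B, D, E, F, G, J
  1-simplices (21): AB, AD, AE, AF, AG, AJ, BD, BE, BF, BG, BJ, DE, DF, DG, DJ, EF, EG, EJ, FG, FJ, GJ
  2-simplices (14): ABD, ABE, ADJ, AEG, AFG, AFJ, BDF, BEJ, BFG, BGJ, DEF, DEG, DGJ, EFJ

so the chain groups are C_0 ≅ Z^7, C_1 ≅ Z^21, C_2 ≅ Z^14.

∂_1: C_1 → C_0 sends each edge [p,q] (with p < q) to q − p.
As a 7×21 matrix over Z this has rank 6, with invariant factors (1,1,1,1,1,1).

The boundary map ∂_2: C_2 → C_1 acts by ∂[p,q,r] = [q,r] − [p,r] + [p,q]. For instance
  ∂EFJ = FJ − EJ + EF,
  ∂BEJ = EJ − BJ + BE.
This gives a 21×14 integer matrix of rank 13; reducing to Smith normal form yields diagonal entries (1,1,1,1,1,1,1,1,1,1,1,1,1).

Reading off H_k = ker ∂_k / im ∂_{k+1}:

  H_0: rank C_0 − rank ∂_1 = 7 − 6 = 1, and the invariant factors of ∂_1 are all 1, so H_0 ≅ Z.
  H_1: rank ker ∂_1 − rank ∂_2 = (21 − 6) − 13 = 2, and the invariant factors of ∂_2 are all 1, so H_1 ≅ Z^2.
  H_2: rank ker ∂_2 − rank ∂_3 = (14 − 13) − 0 = 1, and there is no ∂_3, so H_2 ≅ Z.

As a check, the Euler characteristic is 7 − 21 + 14 = 0, which agrees with 1 − 2 + 1 = 0.
(K is a triangulation of the torus T^2.)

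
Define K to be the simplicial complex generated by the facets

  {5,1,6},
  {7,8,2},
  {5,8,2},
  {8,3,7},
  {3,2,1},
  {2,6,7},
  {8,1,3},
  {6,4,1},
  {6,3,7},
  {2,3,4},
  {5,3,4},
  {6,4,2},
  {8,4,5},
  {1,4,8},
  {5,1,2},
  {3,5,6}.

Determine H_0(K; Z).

K has 8 vertices, 24 edges, 16 triangles.
rank ∂_0 = 0, rank ∂_1 = 7 ⇒ b_0 = 8 − 0 − 7 = 1; all invariant factors of ∂_1 are 1 so no torsion. So H_0 = Z.

H_0 = Z.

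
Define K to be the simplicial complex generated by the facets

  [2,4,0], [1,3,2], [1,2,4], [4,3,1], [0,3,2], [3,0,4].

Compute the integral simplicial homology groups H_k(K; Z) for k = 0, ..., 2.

Take the total order 0 < 1 < 2 < 3 < 4 on the vertex set. Then K (dimension 2) consists of the simplices:

  0-simplices (5): [0], [1], [2], [3], [4]
  1-simplices (9): [0,2], [0,3], [0,4], [1,2], [1,3], [1,4], [2,3], [2,4], [3,4]
  2-simplices (6): [0,2,3], [0,2,4], [0,3,4], [1,2,3], [1,2,4], [1,3,4]

Hence C_0 ≅ Z^5, C_1 ≅ Z^9, C_2 ≅ Z^6.

The boundary map ∂_1: C_1 → C_0 is given by ∂[p,q] = [q] − [p]. For instance
  ∂[1,4] = [4] − [1].
The 5×9 boundary matrix has rank 4 and Smith normal form diag(1,1,1,1).

Boundary ∂_2: C_2 → C_1 acts by ∂[p,q,r] = [q,r] − [p,r] + [p,q]. For instance
  ∂[0,2,3] = [2,3] − [0,3] + [0,2],
  ∂[1,2,3] = [2,3] − [1,3] + [1,2].
This gives a 9×6 integer matrix of rank 5; reducing to Smith normal form yields diagonal entries (1,1,1,1,1).

Computing H_k = (kernel of ∂_k) / (image of ∂_{k+1}):

  H_0: rank C_0 − rank ∂_1 = 5 − 4 = 1, and the invariant factors of ∂_1 are all 1, so H_0 = Z.
  H_1: rank ker ∂_1 − rank ∂_2 = (9 − 4) − 5 = 0, and the invariant factors of ∂_2 are all 1, so H_1 = 0.
  H_2: rank ker ∂_2 − rank ∂_3 = (6 − 5) − 0 = 1, and there is no ∂_3, so H_2 = Z.

As a check, the Euler characteristic is 5 − 9 + 6 = 2, which agrees with 1 − 0 + 1 = 2.
(K is a triangulation of the 2-sphere S^2.)

H_0 ≅ Z,  H_1 = 0,  H_2 ≅ Z.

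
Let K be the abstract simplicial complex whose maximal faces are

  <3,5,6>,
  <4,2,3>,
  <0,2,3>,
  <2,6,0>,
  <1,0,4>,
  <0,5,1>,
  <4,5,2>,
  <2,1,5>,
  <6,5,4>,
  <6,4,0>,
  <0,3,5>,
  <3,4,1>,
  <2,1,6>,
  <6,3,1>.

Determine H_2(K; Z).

Order the vertices as 0 < 1 < 2 < 3 < 4 < 5 < 6. Listing each simplex with vertices in this order, K has dimension 2 with simplices:

  0-simplices (7): [0], [1], [2], [3], [4], [5], [6]
  1-simplices (21): [0,1], [0,2], [0,3], [0,4], [0,5], [0,6], [1,2], [1,3], [1,4], [1,5], [1,6], [2,3], [2,4], [2,5], [2,6], [3,4], [3,5], [3,6], [4,5], [4,6], [5,6]
  2-simplices (14): [0,1,4], [0,1,5], [0,2,3], [0,2,6], [0,3,5], [0,4,6], [1,2,5], [1,2,6], [1,3,4], [1,3,6], [2,3,4], [2,4,5], [3,5,6], [4,5,6]

Hence C_0 ≅ Z^7, C_1 ≅ Z^21, C_2 ≅ Z^14.

Boundary ∂_1: C_1 → C_0 sends each edge [p,q] (with p < q) to q − p.
As a 7×21 matrix over Z this has rank 6, with invariant factors (1,1,1,1,1,1).

The boundary map ∂_2: C_2 → C_1 sends each 2-simplex [p,q,r] to [q,r] − [p,r] + [p,q]. For instance
  ∂[3,5,6] = [5,6] − [3,6] + [3,5],
  ∂[0,1,4] = [1,4] − [0,4] + [0,1].
This gives a 21×14 integer matrix of rank 13; reducing to Smith normal form yields diagonal entries (1,1,1,1,1,1,1,1,1,1,1,1,1).

From H_k ≅ ker(∂_k) / im(∂_{k+1}) we obtain:

  H_2: rank ker ∂_2 − rank ∂_3 = (14 − 13) − 0 = 1, and there is no ∂_3, so H_2 = Z.

(K is a triangulation of the torus T^2.)

H_2 ≅ Z.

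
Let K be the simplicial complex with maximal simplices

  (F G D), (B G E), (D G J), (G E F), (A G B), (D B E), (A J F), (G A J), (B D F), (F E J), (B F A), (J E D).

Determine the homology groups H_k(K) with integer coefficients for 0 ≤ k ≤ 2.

Take the total order A < B < D < E < F < G < J on the vertex set. Then K (dimension 2) consists of the simplices:

  0-simplices (7): A, B, D, E, F, G, J
  1-simplices (18): AB, AF, AG, AJ, BD, BE, BF, BG, DE, DF, DG, DJ, EF, EG, EJ, FG, FJ, GJ
  2-simplices (12): ABF, ABG, AFJ, AGJ, BDE, BDF, BEG, DEJ, DFG, DGJ, EFG, EFJ

Hence C_0 ≅ Z^7, C_1 ≅ Z^18, C_2 ≅ Z^12.

Boundary ∂_1: C_1 → C_0 maps an edge to its endpoints' difference, ∂[p,q] = q − p. For instance
  ∂AJ = J − A.
This gives a 7×18 integer matrix of rank 6; reducing to Smith normal form yields diagonal entries (1,1,1,1,1,1).

The boundary map ∂_2: C_2 → C_1 sends each 2-simplex [p,q,r] to [q,r] − [p,r] + [p,q]. For instance
  ∂BEG = EG − BG + BE,
  ∂EFG = FG − EG + EF.
As a 18×12 matrix over Z this has rank 12, with invariant factors (1,1,1,1,1,1,1,1,1,1,1,2).

From H_k ≅ ker(∂_k) / im(∂_{k+1}) we obtain:

  H_0: rank C_0 − rank ∂_1 = 7 − 6 = 1, and the invariant factors of ∂_1 are all 1, so H_0 ≅ Z.
  H_1: rank ker ∂_1 − rank ∂_2 = (18 − 6) − 12 = 0, and ∂_2 has invariant factor 2 > 1, so H_1 ≅ Z/2.
  H_2: rank ker ∂_2 − rank ∂_3 = (12 − 12) − 0 = 0, and there is no ∂_3, so H_2 ≅ 0.

H_0 = Z,  H_1 = Z/2,  H_2 = 0.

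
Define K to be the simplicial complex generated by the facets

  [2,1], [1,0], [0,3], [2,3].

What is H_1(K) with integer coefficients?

H_1 ≅ Z.

K has 4 vertices, 4 edges.
rank ∂_1 = 3, rank ∂_2 = 0 ⇒ b_1 = 4 − 3 − 0 = 1. So H_1 ≅ Z.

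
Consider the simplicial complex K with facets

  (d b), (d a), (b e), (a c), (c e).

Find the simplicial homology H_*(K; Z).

Take the total order a < b < c < d < e on the vertex set. Then K (dimension 1) consists of the simplices:

  0-simplices (5): a, b, c, d, e
  1-simplices (5): ac, ad, bd, be, ce

so the chain groups are C_0 ≅ Z^5, C_1 ≅ Z^5.

∂_1: C_1 → C_0 is given by ∂[p,q] = [q] − [p].
As a 5×5 matrix over Z this has rank 4, with invariant factors (1,1,1,1).

From H_k ≅ ker(∂_k) / im(∂_{k+1}) we obtain:

  H_0: rank C_0 − rank ∂_1 = 5 − 4 = 1, and the invariant factors of ∂_1 are all 1, so H_0 ≅ Z.
  H_1: rank ker ∂_1 − rank ∂_2 = (5 − 4) − 0 = 1, and there is no ∂_2, so H_1 ≅ Z.

As a check, the Euler characteristic is 5 − 5 = 0, which agrees with 1 − 1 = 0.

H_0 = Z,  H_1 = Z.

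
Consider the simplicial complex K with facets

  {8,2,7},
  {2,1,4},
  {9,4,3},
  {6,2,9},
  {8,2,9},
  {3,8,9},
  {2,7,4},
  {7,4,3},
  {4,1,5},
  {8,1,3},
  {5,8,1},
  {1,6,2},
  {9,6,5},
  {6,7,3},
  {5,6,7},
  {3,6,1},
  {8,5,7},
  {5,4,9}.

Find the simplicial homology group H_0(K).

We work with the vertex ordering 1 < 2 < 3 < 4 < 5 < 6 < 7 < 8 < 9. The simplices of K, each written with vertices in increasing order, are:

  0-simplices (9): [1], [2], [3], [4], [5], [6], [7], [8], [9]
  1-simplices (27): (27 of them)
  2-simplices (18): [1,2,4], [1,2,6], [1,3,6], [1,3,8], [1,4,5], [1,5,8], [2,4,7], [2,6,9], [2,7,8], [2,8,9], [3,4,7], [3,4,9], [3,6,7], [3,8,9], [4,5,9], [5,6,7], [5,6,9], [5,7,8]

giving chain groups C_0 ≅ Z^9, C_1 ≅ Z^27, C_2 ≅ Z^18.

Boundary ∂_1: C_1 → C_0 sends each edge [p,q] (with p < q) to q − p. For instance
  ∂[2,9] = [9] − [2].
The 9×27 boundary matrix has rank 8 and Smith normal form diag(1,1,1,1,1,1,1,1).

Boundary ∂_2: C_2 → C_1 acts by ∂[p,q,r] = [q,r] − [p,r] + [p,q]. For instance
  ∂[1,3,8] = [3,8] − [1,8] + [1,3],
  ∂[2,4,7] = [4,7] − [2,7] + [2,4].
As a 27×18 matrix over Z this has rank 17, with invariant factors (1,1,1,1,1,1,1,1,1,1,1,1,1,1,1,1,1).

Computing H_k = (kernel of ∂_k) / (image of ∂_{k+1}):

  H_0: rank C_0 − rank ∂_1 = 9 − 8 = 1, and the invariant factors of ∂_1 are all 1, so H_0 = Z.

H_0 ≅ Z.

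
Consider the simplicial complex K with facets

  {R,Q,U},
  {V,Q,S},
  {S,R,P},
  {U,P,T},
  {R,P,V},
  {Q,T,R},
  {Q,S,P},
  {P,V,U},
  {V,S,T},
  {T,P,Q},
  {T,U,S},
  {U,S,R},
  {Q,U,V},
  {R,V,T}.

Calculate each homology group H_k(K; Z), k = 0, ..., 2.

Take the total order P < Q < R < S < T < U < V on the vertex set. Then K (dimension 2) consists of the simplices:

  0-simplices (7): P, Q, R, S, T, U, V
  1-simplices (21): PQ, PR, PS, PT, PU, PV, QR, QS, QT, QU, QV, RS, RT, RU, RV, ST, SU, SV, TU, TV, UV
  2-simplices (14): PQS, PQT, PRS, PRV, PTU, PUV, QRT, QRU, QSV, QUV, RSU, RTV, STU, STV

Hence C_0 ≅ Z^7, C_1 ≅ Z^21, C_2 ≅ Z^14.

∂_1: C_1 → C_0 sends each edge [p,q] (with p < q) to q − p.
The 7×21 boundary matrix has rank 6 and Smith normal form diag(1,1,1,1,1,1).

Boundary ∂_2: C_2 → C_1 sends each 2-simplex [p,q,r] to [q,r] − [p,r] + [p,q]. For instance
  ∂PRS = RS − PS + PR,
  ∂RTV = TV − RV + RT.
The resulting 21×14 matrix has rank 13, and its Smith normal form has invariant factors (1,1,1,1,1,1,1,1,1,1,1,1,1).

From H_k ≅ ker(∂_k) / im(∂_{k+1}) we obtain:

  H_0: rank C_0 − rank ∂_1 = 7 − 6 = 1, and the invariant factors of ∂_1 are all 1, so H_0 = Z.
  H_1: rank ker ∂_1 − rank ∂_2 = (21 − 6) − 13 = 2, and the invariant factors of ∂_2 are all 1, so H_1 = Z^2.
  H_2: rank ker ∂_2 − rank ∂_3 = (14 − 13) − 0 = 1, and there is no ∂_3, so H_2 = Z.

(K is a triangulation of the torus T^2.)

H_0 ≅ Z,  H_1 ≅ Z^2,  H_2 ≅ Z.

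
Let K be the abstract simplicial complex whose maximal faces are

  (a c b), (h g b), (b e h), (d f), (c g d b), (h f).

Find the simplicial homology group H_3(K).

H_3 ≅ 0.

Fix the vertex order a < b < c < d < e < f < g < h and write every simplex with vertices in increasing order. Then dim K = 3 and the simplices of K are:

  0-simplices (8): a, b, c, d, e, f, g, h
  1-simplices (14): ab, ac, bc, bd, be, bg, bh, cd, cg, df, dg, eh, fh, gh
  2-simplices (7): abc, bcd, bcg, bdg, beh, bgh, cdg
  3-simplices (1): bcdg

giving chain groups C_0 ≅ Z^8, C_1 ≅ Z^14, C_2 ≅ Z^7, C_3 ≅ Z^1.

∂_1: C_1 → C_0 is given by ∂[p,q] = [q] − [p]. For instance
  ∂bd = d − b.
The resulting 8×14 matrix has rank 7, and its Smith normal form has invariant factors (1,1,1,1,1,1,1).

Boundary ∂_2: C_2 → C_1 acts by ∂[p,q,r] = [q,r] − [p,r] + [p,q]. For instance
  ∂abc = bc − ac + ab,
  ∂beh = eh − bh + be.
The resulting 14×7 matrix has rank 6, and its Smith normal form has invariant factors (1,1,1,1,1,1).

Boundary ∂_3: C_3 → C_2 sends each 3-simplex σ to the alternating sum Σ_i (−1)^i (σ with its i-th vertex removed). For instance
  ∂bcdg = cdg − bdg + bcg − bcd.
This gives a 7×1 integer matrix of rank 1; reducing to Smith normal form yields diagonal entries (1).

From H_k ≅ ker(∂_k) / im(∂_{k+1}) we obtain:

  H_3: rank ker ∂_3 − rank ∂_4 = (1 − 1) − 0 = 0, and there is no ∂_4, so H_3 = 0.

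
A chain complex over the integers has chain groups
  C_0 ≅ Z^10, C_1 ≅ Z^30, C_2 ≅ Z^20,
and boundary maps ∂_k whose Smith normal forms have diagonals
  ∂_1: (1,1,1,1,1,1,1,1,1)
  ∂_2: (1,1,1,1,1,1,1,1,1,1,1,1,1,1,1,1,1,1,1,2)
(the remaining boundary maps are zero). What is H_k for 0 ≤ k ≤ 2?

H_0 = Z,  H_1 = Z ⊕ Z_2,  H_2 = 0.

H_0: b_0 = 10 − 0 − 9 = 1; torsion from ∂_1 factors > 1: none. So H_0 = Z.
H_1: b_1 = 30 − 9 − 20 = 1; torsion from ∂_2 factors > 1: [2]. So H_1 = Z ⊕ Z_2.
H_2: b_2 = 20 − 20 − 0 = 0; torsion from ∂_3 factors > 1: none. So H_2 = 0.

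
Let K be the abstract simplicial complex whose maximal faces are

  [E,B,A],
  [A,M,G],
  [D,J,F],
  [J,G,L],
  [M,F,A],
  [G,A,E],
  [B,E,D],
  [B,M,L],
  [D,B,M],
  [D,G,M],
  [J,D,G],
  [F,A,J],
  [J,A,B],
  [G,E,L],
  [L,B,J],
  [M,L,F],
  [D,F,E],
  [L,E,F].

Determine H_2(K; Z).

H_2 = Z.

Order the vertices as A < B < D < E < F < G < J < L < M. Listing each simplex with vertices in this order, K has dimension 2 with simplices:

  0-simplices (9): A, B, D, E, F, G, J, L, M
  1-simplices (27): AB, AE, AF, AG, AJ, AM, BD, BE, BJ, BL, BM, DE, DF, DG, DJ, DM, EF, EG, EL, FJ, FL, FM, GJ, GL, GM, JL, LM
  2-simplices (18): ABE, ABJ, AEG, AFJ, AFM, AGM, BDE, BDM, BJL, BLM, DEF, DFJ, DGJ, DGM, EFL, EGL, FLM, GJL

so the chain groups are C_0 ≅ Z^9, C_1 ≅ Z^27, C_2 ≅ Z^18.

The boundary map ∂_1: C_1 → C_0 sends each edge [p,q] (with p < q) to q − p.
The resulting 9×27 matrix has rank 8, and its Smith normal form has invariant factors (1,1,1,1,1,1,1,1).

Boundary ∂_2: C_2 → C_1 acts by ∂[p,q,r] = [q,r] − [p,r] + [p,q]. For instance
  ∂ABE = BE − AE + AB,
  ∂BDM = DM − BM + BD.
As a 27×18 matrix over Z this has rank 17, with invariant factors (1,1,1,1,1,1,1,1,1,1,1,1,1,1,1,1,1).

From H_k ≅ ker(∂_k) / im(∂_{k+1}) we obtain:

  H_2: rank ker ∂_2 − rank ∂_3 = (18 − 17) − 0 = 1, and there is no ∂_3, so H_2 ≅ Z.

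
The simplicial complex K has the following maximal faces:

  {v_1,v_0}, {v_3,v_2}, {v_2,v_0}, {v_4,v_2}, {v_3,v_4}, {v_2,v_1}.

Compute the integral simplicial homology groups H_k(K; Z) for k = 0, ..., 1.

H_0 ≅ Z,  H_1 ≅ Z^2.

Fix the vertex order v_0 < v_1 < v_2 < v_3 < v_4 and write every simplex with vertices in increasing order. Then dim K = 1 and the simplices of K are:

  0-simplices (5): [v_0], [v_1], [v_2], [v_3], [v_4]
  1-simplices (6): [v_0,v_1], [v_0,v_2], [v_1,v_2], [v_2,v_3], [v_2,v_4], [v_3,v_4]

Hence C_0 ≅ Z^5, C_1 ≅ Z^6.

The boundary map ∂_1: C_1 → C_0 maps an edge to its endpoints' difference, ∂[p,q] = q − p. For instance
  ∂[v_1,v_2] = [v_2] − [v_1].
As a 5×6 matrix over Z this has rank 4, with invariant factors (1,1,1,1).

Reading off H_k = ker ∂_k / im ∂_{k+1}:

  H_0: rank C_0 − rank ∂_1 = 5 − 4 = 1, and the invariant factors of ∂_1 are all 1, so H_0 ≅ Z.
  H_1: rank ker ∂_1 − rank ∂_2 = (6 − 4) − 0 = 2, and there is no ∂_2, so H_1 ≅ Z^2.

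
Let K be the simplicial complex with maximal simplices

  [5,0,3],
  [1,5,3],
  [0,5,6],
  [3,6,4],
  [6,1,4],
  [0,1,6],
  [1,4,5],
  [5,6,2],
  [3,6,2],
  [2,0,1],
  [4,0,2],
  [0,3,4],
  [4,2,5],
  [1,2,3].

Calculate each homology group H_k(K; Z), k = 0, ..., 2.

Order the vertices as 0 < 1 < 2 < 3 < 4 < 5 < 6. Listing each simplex with vertices in this order, K has dimension 2 with simplices:

  0-simplices (7): [0], [1], [2], [3], [4], [5], [6]
  1-simplices (21): [0,1], [0,2], [0,3], [0,4], [0,5], [0,6], [1,2], [1,3], [1,4], [1,5], [1,6], [2,3], [2,4], [2,5], [2,6], [3,4], [3,5], [3,6], [4,5], [4,6], [5,6]
  2-simplices (14): [0,1,2], [0,1,6], [0,2,4], [0,3,4], [0,3,5], [0,5,6], [1,2,3], [1,3,5], [1,4,5], [1,4,6], [2,3,6], [2,4,5], [2,5,6], [3,4,6]

giving chain groups C_0 ≅ Z^7, C_1 ≅ Z^21, C_2 ≅ Z^14.

Boundary ∂_1: C_1 → C_0 maps an edge to its endpoints' difference, ∂[p,q] = q − p. For instance
  ∂[0,5] = [5] − [0].
The resulting 7×21 matrix has rank 6, and its Smith normal form has invariant factors (1,1,1,1,1,1).

∂_2: C_2 → C_1 maps a triangle to the signed sum of its edges. For instance
  ∂[0,3,4] = [3,4] − [0,4] + [0,3],
  ∂[0,1,2] = [1,2] − [0,2] + [0,1].
This gives a 21×14 integer matrix of rank 13; reducing to Smith normal form yields diagonal entries (1,1,1,1,1,1,1,1,1,1,1,1,1).

From H_k ≅ ker(∂_k) / im(∂_{k+1}) we obtain:

  H_0: rank C_0 − rank ∂_1 = 7 − 6 = 1, and the invariant factors of ∂_1 are all 1, so H_0 ≅ Z.
  H_1: rank ker ∂_1 − rank ∂_2 = (21 − 6) − 13 = 2, and the invariant factors of ∂_2 are all 1, so H_1 ≅ Z^2.
  H_2: rank ker ∂_2 − rank ∂_3 = (14 − 13) − 0 = 1, and there is no ∂_3, so H_2 ≅ Z.

As a check, the Euler characteristic is 7 − 21 + 14 = 0, which agrees with 1 − 2 + 1 = 0.
(K is a triangulation of the torus T^2.)

H_0 = Z,  H_1 = Z^2,  H_2 = Z.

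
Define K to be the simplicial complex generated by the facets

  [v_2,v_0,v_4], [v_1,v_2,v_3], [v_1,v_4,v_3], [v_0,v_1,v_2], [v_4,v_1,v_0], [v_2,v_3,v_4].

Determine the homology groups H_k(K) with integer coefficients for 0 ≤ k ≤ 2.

H_0 ≅ Z,  H_1 = 0,  H_2 ≅ Z.

K has 5 vertices, 9 edges, 6 triangles.
rank ∂_0 = 0, rank ∂_1 = 4 ⇒ b_0 = 5 − 0 − 4 = 1; all invariant factors of ∂_1 are 1 so no torsion. So H_0 ≅ Z.
rank ∂_1 = 4, rank ∂_2 = 5 ⇒ b_1 = 9 − 4 − 5 = 0; all invariant factors of ∂_2 are 1 so no torsion. So H_1 ≅ 0.
rank ∂_2 = 5, rank ∂_3 = 0 ⇒ b_2 = 6 − 5 − 0 = 1. So H_2 ≅ Z.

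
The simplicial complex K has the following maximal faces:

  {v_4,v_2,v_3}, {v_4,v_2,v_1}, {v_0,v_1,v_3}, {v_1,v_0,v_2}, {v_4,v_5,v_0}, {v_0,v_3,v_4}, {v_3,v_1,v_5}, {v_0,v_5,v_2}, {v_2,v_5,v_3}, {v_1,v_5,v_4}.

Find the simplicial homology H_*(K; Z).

H_0 ≅ Z,  H_1 ≅ Z_2,  H_2 = 0.

Order the vertices as v_0 < v_1 < v_2 < v_3 < v_4 < v_5. Listing each simplex with vertices in this order, K has dimension 2 with simplices:

  0-simplices (6): [v_0], [v_1], [v_2], [v_3], [v_4], [v_5]
  1-simplices (15): (15 of them)
  2-simplices (10): [v_0,v_1,v_2], [v_0,v_1,v_3], [v_0,v_2,v_5], [v_0,v_3,v_4], [v_0,v_4,v_5], [v_1,v_2,v_4], [v_1,v_3,v_5], [v_1,v_4,v_5], [v_2,v_3,v_4], [v_2,v_3,v_5]

giving chain groups C_0 ≅ Z^6, C_1 ≅ Z^15, C_2 ≅ Z^10.

Boundary ∂_1: C_1 → C_0 is given by ∂[p,q] = [q] − [p].
The resulting 6×15 matrix has rank 5, and its Smith normal form has invariant factors (1,1,1,1,1).

The boundary map ∂_2: C_2 → C_1 maps a triangle to the signed sum of its edges. For instance
  ∂[v_0,v_2,v_5] = [v_2,v_5] − [v_0,v_5] + [v_0,v_2],
  ∂[v_2,v_3,v_5] = [v_3,v_5] − [v_2,v_5] + [v_2,v_3].
As a 15×10 matrix over Z this has rank 10, with invariant factors (1,1,1,1,1,1,1,1,1,2).

Reading off H_k = ker ∂_k / im ∂_{k+1}:

  H_0: rank C_0 − rank ∂_1 = 6 − 5 = 1, and the invariant factors of ∂_1 are all 1, so H_0 = Z.
  H_1: rank ker ∂_1 − rank ∂_2 = (15 − 5) − 10 = 0, and ∂_2 has invariant factor 2 > 1, so H_1 = Z_2.
  H_2: rank ker ∂_2 − rank ∂_3 = (10 − 10) − 0 = 0, and there is no ∂_3, so H_2 = 0.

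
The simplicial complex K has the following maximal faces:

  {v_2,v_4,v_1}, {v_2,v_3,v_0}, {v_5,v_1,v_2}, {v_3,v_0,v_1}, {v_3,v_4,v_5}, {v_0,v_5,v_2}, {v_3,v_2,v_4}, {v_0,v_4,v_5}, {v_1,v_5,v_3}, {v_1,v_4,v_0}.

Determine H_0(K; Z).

We work with the vertex ordering v_0 < v_1 < v_2 < v_3 < v_4 < v_5. The simplices of K, each written with vertices in increasing order, are:

  0-simplices (6): [v_0], [v_1], [v_2], [v_3], [v_4], [v_5]
  1-simplices (15): (15 of them)
  2-simplices (10): [v_0,v_1,v_3], [v_0,v_1,v_4], [v_0,v_2,v_3], [v_0,v_2,v_5], [v_0,v_4,v_5], [v_1,v_2,v_4], [v_1,v_2,v_5], [v_1,v_3,v_5], [v_2,v_3,v_4], [v_3,v_4,v_5]

Hence C_0 ≅ Z^6, C_1 ≅ Z^15, C_2 ≅ Z^10.

The boundary map ∂_1: C_1 → C_0 sends each edge [p,q] (with p < q) to q − p.
The 6×15 boundary matrix has rank 5 and Smith normal form diag(1,1,1,1,1).

The boundary map ∂_2: C_2 → C_1 acts by ∂[p,q,r] = [q,r] − [p,r] + [p,q]. For instance
  ∂[v_0,v_4,v_5] = [v_4,v_5] − [v_0,v_5] + [v_0,v_4],
  ∂[v_1,v_2,v_5] = [v_2,v_5] − [v_1,v_5] + [v_1,v_2].
As a 15×10 matrix over Z this has rank 10, with invariant factors (1,1,1,1,1,1,1,1,1,2).

From H_k ≅ ker(∂_k) / im(∂_{k+1}) we obtain:

  H_0: rank C_0 − rank ∂_1 = 6 − 5 = 1, and the invariant factors of ∂_1 are all 1, so H_0 ≅ Z.

(K is a triangulation of the real projective plane RP^2.)

H_0 = Z.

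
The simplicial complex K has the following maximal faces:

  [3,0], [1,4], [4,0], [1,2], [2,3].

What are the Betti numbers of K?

b_0 = 1, b_1 = 1.

Fix the vertex order 0 < 1 < 2 < 3 < 4 and write every simplex with vertices in increasing order. Then dim K = 1 and the simplices of K are:

  0-simplices (5): [0], [1], [2], [3], [4]
  1-simplices (5): [0,3], [0,4], [1,2], [1,4], [2,3]

so the chain groups are C_0 ≅ Z^5, C_1 ≅ Z^5.

∂_1: C_1 → C_0 maps an edge to its endpoints' difference, ∂[p,q] = q − p.
As a 5×5 matrix over Z this has rank 4, with invariant factors (1,1,1,1).

Computing H_k = (kernel of ∂_k) / (image of ∂_{k+1}):

  H_0: rank C_0 − rank ∂_1 = 5 − 4 = 1, and the invariant factors of ∂_1 are all 1, so H_0 ≅ Z.
  H_1: rank ker ∂_1 − rank ∂_2 = (5 − 4) − 0 = 1, and there is no ∂_2, so H_1 ≅ Z.

Hence the Betti numbers are b_0 = 1, b_1 = 1.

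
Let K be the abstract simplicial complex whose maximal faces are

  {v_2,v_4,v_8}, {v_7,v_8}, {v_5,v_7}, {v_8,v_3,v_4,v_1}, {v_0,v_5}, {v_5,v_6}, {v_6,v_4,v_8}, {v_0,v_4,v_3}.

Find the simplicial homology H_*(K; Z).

H_0 = Z,  H_1 = Z^2,  H_2 = 0,  H_3 = 0.

We work with the vertex ordering v_0 < v_1 < v_2 < v_3 < v_4 < v_5 < v_6 < v_7 < v_8. The simplices of K, each written with vertices in increasing order, are:

  0-simplices (9): [v_0], [v_1], [v_2], [v_3], [v_4], [v_5], [v_6], [v_7], [v_8]
  1-simplices (16): (16 of them)
  2-simplices (7): [v_0,v_3,v_4], [v_1,v_3,v_4], [v_1,v_3,v_8], [v_1,v_4,v_8], [v_2,v_4,v_8], [v_3,v_4,v_8], [v_4,v_6,v_8]
  3-simplices (1): [v_1,v_3,v_4,v_8]

Hence C_0 ≅ Z^9, C_1 ≅ Z^16, C_2 ≅ Z^7, C_3 ≅ Z^1.

Boundary ∂_1: C_1 → C_0 maps an edge to its endpoints' difference, ∂[p,q] = q − p. For instance
  ∂[v_7,v_8] = [v_8] − [v_7].
This gives a 9×16 integer matrix of rank 8; reducing to Smith normal form yields diagonal entries (1,1,1,1,1,1,1,1).

∂_2: C_2 → C_1 maps a triangle to the signed sum of its edges. For instance
  ∂[v_2,v_4,v_8] = [v_4,v_8] − [v_2,v_8] + [v_2,v_4],
  ∂[v_1,v_4,v_8] = [v_4,v_8] − [v_1,v_8] + [v_1,v_4].
The 16×7 boundary matrix has rank 6 and Smith normal form diag(1,1,1,1,1,1).

Boundary ∂_3: C_3 → C_2 sends each 3-simplex σ to the alternating sum Σ_i (−1)^i (σ with its i-th vertex removed). For instance
  ∂[v_1,v_3,v_4,v_8] = [v_3,v_4,v_8] − [v_1,v_4,v_8] + [v_1,v_3,v_8] − [v_1,v_3,v_4].
This gives a 7×1 integer matrix of rank 1; reducing to Smith normal form yields diagonal entries (1).

From H_k ≅ ker(∂_k) / im(∂_{k+1}) we obtain:

  H_0: rank C_0 − rank ∂_1 = 9 − 8 = 1, and the invariant factors of ∂_1 are all 1, so H_0 = Z.
  H_1: rank ker ∂_1 − rank ∂_2 = (16 − 8) − 6 = 2, and the invariant factors of ∂_2 are all 1, so H_1 = Z^2.
  H_2: rank ker ∂_2 − rank ∂_3 = (7 − 6) − 1 = 0, and the invariant factors of ∂_3 are all 1, so H_2 = 0.
  H_3: rank ker ∂_3 − rank ∂_4 = (1 − 1) − 0 = 0, and there is no ∂_4, so H_3 = 0.

As a check, the Euler characteristic is 9 − 16 + 7 − 1 = -1, which agrees with 1 − 2 + 0 − 0 = -1.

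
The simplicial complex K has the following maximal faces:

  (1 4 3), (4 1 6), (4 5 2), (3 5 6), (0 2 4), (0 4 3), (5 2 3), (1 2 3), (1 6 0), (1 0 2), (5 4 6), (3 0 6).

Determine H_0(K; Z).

H_0 = Z.

Take the total order 0 < 1 < 2 < 3 < 4 < 5 < 6 on the vertex set. Then K (dimension 2) consists of the simplices:

  0-simplices (7): [0], [1], [2], [3], [4], [5], [6]
  1-simplices (18): [0,1], [0,2], [0,3], [0,4], [0,6], [1,2], [1,3], [1,4], [1,6], [2,3], [2,4], [2,5], [3,4], [3,5], [3,6], [4,5], [4,6], [5,6]
  2-simplices (12): [0,1,2], [0,1,6], [0,2,4], [0,3,4], [0,3,6], [1,2,3], [1,3,4], [1,4,6], [2,3,5], [2,4,5], [3,5,6], [4,5,6]

giving chain groups C_0 ≅ Z^7, C_1 ≅ Z^18, C_2 ≅ Z^12.

Boundary ∂_1: C_1 → C_0 maps an edge to its endpoints' difference, ∂[p,q] = q − p. For instance
  ∂[4,6] = [6] − [4].
The 7×18 boundary matrix has rank 6 and Smith normal form diag(1,1,1,1,1,1).

∂_2: C_2 → C_1 acts by ∂[p,q,r] = [q,r] − [p,r] + [p,q]. For instance
  ∂[1,2,3] = [2,3] − [1,3] + [1,2],
  ∂[2,4,5] = [4,5] − [2,5] + [2,4].
The resulting 18×12 matrix has rank 12, and its Smith normal form has invariant factors (1,1,1,1,1,1,1,1,1,1,1,2).

Now H_k = ker ∂_k / im ∂_{k+1}, so:

  H_0: rank C_0 − rank ∂_1 = 7 − 6 = 1, and the invariant factors of ∂_1 are all 1, so H_0 = Z.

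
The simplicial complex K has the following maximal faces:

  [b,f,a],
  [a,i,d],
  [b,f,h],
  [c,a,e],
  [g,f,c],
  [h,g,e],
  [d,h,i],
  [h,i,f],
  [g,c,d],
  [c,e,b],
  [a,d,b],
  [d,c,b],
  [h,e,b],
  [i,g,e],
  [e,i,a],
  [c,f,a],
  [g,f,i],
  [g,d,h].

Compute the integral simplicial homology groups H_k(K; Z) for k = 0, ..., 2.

H_0 = Z,  H_1 = Z ⊕ Z/2,  H_2 = 0.

Take the total order a < b < c < d < e < f < g < h < i on the vertex set. Then K (dimension 2) consists of the simplices:

  0-simplices (9): a, b, c, d, e, f, g, h, i
  1-simplices (27): ab, ac, ad, ae, af, ai, bc, bd, be, bf, bh, cd, ce, cf, cg, dg, dh, di, eg, eh, ei, fg, fh, fi, gh, gi, hi
  2-simplices (18): abd, abf, ace, acf, adi, aei, bcd, bce, beh, bfh, cdg, cfg, dgh, dhi, egh, egi, fgi, fhi

giving chain groups C_0 ≅ Z^9, C_1 ≅ Z^27, C_2 ≅ Z^18.

∂_1: C_1 → C_0 maps an edge to its endpoints' difference, ∂[p,q] = q − p.
This gives a 9×27 integer matrix of rank 8; reducing to Smith normal form yields diagonal entries (1,1,1,1,1,1,1,1).

The boundary map ∂_2: C_2 → C_1 acts by ∂[p,q,r] = [q,r] − [p,r] + [p,q]. For instance
  ∂ace = ce − ae + ac,
  ∂aei = ei − ai + ae.
The 27×18 boundary matrix has rank 18 and Smith normal form diag(1,1,1,1,1,1,1,1,1,1,1,1,1,1,1,1,1,2).

Now H_k = ker ∂_k / im ∂_{k+1}, so:

  H_0: rank C_0 − rank ∂_1 = 9 − 8 = 1, and the invariant factors of ∂_1 are all 1, so H_0 = Z.
  H_1: rank ker ∂_1 − rank ∂_2 = (27 − 8) − 18 = 1, and ∂_2 has invariant factor 2 > 1, so H_1 = Z ⊕ Z/2.
  H_2: rank ker ∂_2 − rank ∂_3 = (18 − 18) − 0 = 0, and there is no ∂_3, so H_2 = 0.

As a check, the Euler characteristic is 9 − 27 + 18 = 0, which agrees with 1 − 1 + 0 = 0.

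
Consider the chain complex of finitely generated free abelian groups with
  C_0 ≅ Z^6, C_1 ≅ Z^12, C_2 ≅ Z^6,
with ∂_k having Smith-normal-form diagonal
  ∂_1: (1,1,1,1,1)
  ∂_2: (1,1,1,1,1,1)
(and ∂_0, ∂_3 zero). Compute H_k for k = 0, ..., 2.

H_0 = Z,  H_1 = Z,  H_2 = 0.

H_0: b_0 = 6 − 0 − 5 = 1; torsion from ∂_1 factors > 1: none. So H_0 = Z.
H_1: b_1 = 12 − 5 − 6 = 1; torsion from ∂_2 factors > 1: none. So H_1 = Z.
H_2: b_2 = 6 − 6 − 0 = 0; torsion from ∂_3 factors > 1: none. So H_2 = 0.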